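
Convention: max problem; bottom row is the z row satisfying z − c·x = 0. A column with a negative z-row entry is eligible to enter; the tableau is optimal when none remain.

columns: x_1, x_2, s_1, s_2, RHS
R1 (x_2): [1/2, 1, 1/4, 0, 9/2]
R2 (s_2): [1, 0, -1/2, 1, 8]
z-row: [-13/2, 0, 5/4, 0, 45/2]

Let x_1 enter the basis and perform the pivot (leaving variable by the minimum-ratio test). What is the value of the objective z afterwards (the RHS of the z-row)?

Ratio test on column x_1 — row 1: (9/2)/(1/2) = 9; row 2: 8/1 = 8. Minimum is 8 at row 2 (s_2 leaves); pivot element 1.
Pivot on row 2; the z-row RHS becomes 45/2 − (-13/2)·8 = 149/2.

149/2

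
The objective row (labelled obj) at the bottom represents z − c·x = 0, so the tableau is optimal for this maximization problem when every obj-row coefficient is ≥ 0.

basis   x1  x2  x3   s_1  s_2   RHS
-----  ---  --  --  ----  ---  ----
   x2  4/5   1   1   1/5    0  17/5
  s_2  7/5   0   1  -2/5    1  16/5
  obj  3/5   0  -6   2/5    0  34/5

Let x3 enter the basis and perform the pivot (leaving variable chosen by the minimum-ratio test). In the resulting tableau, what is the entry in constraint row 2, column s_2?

Ratio test on column x3 — row 1: (17/5)/1 = 17/5; row 2: (16/5)/1 = 16/5. Minimum is 16/5 at row 2 (s_2 leaves); pivot element 1.
Divide row 2 by 1; eliminate column x3 from the other rows.
In the new row 2, the s_2 entry is the old entry divided by the pivot: 1/1 = 1.

1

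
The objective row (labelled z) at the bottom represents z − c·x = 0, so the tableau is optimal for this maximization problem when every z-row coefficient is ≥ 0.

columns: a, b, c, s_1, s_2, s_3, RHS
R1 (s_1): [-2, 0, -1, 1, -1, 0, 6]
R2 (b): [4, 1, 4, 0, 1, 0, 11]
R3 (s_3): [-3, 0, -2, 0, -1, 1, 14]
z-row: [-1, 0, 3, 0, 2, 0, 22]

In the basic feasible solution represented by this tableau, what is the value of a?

0

a is not in the basis, so in the current basic feasible solution a = 0.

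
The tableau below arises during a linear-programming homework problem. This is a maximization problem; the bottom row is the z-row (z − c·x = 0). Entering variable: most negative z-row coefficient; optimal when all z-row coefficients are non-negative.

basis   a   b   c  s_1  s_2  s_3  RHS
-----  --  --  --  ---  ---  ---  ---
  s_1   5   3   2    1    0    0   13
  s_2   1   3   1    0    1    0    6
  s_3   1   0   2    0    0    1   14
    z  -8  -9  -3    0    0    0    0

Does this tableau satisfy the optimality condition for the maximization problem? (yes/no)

no

The z-row has a negative entry -9 in column b, so it is not optimal.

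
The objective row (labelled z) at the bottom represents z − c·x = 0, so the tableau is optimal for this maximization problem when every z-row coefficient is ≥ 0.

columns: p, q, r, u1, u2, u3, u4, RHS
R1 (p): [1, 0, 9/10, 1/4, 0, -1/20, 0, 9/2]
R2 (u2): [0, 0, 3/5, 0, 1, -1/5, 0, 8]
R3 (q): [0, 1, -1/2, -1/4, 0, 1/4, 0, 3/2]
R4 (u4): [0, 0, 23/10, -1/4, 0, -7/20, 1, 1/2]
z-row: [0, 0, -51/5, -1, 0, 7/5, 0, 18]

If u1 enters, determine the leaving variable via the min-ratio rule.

Column u1 entries and ratios — p: (9/2)/(1/4) = 18; u2: 0 ≤ 0, skip; q: -1/4 ≤ 0, skip; u4: -1/4 ≤ 0, skip.
Smallest ratio is 18 in the row of p, so p leaves.

p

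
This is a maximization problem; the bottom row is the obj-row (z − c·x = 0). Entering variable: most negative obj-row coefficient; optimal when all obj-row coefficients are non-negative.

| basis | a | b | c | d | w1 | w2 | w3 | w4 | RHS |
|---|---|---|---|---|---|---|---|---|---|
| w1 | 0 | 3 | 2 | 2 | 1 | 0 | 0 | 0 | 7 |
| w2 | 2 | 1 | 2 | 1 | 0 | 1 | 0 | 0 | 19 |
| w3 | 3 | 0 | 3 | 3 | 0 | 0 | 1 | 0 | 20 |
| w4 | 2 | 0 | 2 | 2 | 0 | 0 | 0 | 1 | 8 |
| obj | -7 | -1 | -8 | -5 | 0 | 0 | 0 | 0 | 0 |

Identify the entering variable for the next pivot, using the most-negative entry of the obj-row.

c

Negative obj-row entries: a: -7, b: -1, c: -8, d: -5.
The most negative is -8 in column c, so c enters.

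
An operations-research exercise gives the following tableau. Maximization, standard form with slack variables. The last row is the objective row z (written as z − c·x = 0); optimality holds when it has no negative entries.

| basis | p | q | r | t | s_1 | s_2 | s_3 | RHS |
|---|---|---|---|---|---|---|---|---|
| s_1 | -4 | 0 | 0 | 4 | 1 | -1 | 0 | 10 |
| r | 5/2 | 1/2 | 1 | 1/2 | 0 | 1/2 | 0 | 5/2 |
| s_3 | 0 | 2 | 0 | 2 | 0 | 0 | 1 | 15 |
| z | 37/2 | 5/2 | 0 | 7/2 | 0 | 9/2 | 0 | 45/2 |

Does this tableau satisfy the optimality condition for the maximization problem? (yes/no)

Every z-row coefficient is ≥ 0, so the tableau is optimal.

yes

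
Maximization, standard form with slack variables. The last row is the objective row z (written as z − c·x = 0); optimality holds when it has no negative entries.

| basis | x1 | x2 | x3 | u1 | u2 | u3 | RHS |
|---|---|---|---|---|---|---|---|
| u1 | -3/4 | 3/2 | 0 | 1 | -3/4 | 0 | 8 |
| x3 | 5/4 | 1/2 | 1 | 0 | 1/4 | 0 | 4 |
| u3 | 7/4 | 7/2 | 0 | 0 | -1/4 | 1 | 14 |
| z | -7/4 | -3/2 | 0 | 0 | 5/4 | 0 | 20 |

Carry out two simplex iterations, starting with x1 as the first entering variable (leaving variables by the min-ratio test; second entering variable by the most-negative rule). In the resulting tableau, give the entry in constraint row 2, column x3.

Ratio test on column x1 — row 1: entry -3/4 ≤ 0; row 2: 4/(5/4) = 16/5; row 3: 14/(7/4) = 8. Minimum is 16/5 at row 2 (x3 leaves); pivot element 5/4.
Divide row 2 by 5/4; eliminate column x1 from the other rows.
Second iteration: most negative z-row entry is -4/5 in column x2, so x2 enters.
Ratio test on column x2 — row 1: (52/5)/(9/5) = 52/9; row 2: (16/5)/(2/5) = 8; row 3: (42/5)/(14/5) = 3. Minimum is 3 at row 3 (u3 leaves); pivot element 14/5.
Divide row 3 by 14/5; eliminate column x2 from the other rows.
After both pivots, the entry at constraint row 2, column x3 is 1.

1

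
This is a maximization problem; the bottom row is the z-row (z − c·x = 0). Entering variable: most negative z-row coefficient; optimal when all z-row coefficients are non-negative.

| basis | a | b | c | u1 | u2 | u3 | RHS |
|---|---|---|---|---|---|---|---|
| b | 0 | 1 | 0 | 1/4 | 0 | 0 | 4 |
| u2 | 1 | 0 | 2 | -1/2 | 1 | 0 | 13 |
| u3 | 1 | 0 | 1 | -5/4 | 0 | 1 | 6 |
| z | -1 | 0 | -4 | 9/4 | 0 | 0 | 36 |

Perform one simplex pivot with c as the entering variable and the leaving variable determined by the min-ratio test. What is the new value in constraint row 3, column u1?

-5/4

Ratio test on column c — row 1: entry 0 ≤ 0; row 2: 13/2 = 13/2; row 3: 6/1 = 6. Minimum is 6 at row 3 (u3 leaves); pivot element 1.
Divide row 3 by 1; eliminate column c from the other rows.
In the new row 3, the u1 entry is the old entry divided by the pivot: (-5/4)/1 = -5/4.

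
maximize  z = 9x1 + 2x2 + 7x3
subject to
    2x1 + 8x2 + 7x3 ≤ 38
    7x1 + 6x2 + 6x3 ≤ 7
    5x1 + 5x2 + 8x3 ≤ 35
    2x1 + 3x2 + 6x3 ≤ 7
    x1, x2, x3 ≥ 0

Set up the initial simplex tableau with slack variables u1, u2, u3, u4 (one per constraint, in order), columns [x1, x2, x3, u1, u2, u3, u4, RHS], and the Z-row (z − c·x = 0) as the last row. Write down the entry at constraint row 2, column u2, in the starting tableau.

1

Slack u2 belongs to constraint 2; its column is the unit vector e_2, so the entry in row 2 is 1.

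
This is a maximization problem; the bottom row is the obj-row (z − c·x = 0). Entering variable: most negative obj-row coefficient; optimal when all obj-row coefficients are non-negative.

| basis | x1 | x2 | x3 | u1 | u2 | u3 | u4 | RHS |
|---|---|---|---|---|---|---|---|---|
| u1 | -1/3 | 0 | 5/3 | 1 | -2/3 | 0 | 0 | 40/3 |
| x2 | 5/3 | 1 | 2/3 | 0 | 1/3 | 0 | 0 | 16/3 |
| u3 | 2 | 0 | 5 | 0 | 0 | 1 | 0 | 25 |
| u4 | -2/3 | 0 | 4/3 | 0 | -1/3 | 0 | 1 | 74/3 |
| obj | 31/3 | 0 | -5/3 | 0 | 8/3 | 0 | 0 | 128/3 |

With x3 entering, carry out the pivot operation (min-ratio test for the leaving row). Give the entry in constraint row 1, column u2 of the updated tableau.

Ratio test on column x3 — row 1: (40/3)/(5/3) = 8; row 2: (16/3)/(2/3) = 8; row 3: 25/5 = 5; row 4: (74/3)/(4/3) = 37/2. Minimum is 5 at row 3 (u3 leaves); pivot element 5.
Divide row 3 by 5; eliminate column x3 from the other rows.
Row 1 update in column u2: -2/3 − (5/3)·0 = -2/3.

-2/3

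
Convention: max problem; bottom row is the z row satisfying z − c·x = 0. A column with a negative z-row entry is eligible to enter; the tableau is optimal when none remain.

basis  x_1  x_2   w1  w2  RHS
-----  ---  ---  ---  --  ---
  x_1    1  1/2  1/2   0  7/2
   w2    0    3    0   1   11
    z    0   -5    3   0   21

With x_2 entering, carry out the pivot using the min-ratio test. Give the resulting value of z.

118/3

Ratio test on column x_2 — row 1: (7/2)/(1/2) = 7; row 2: 11/3 = 11/3. Minimum is 11/3 at row 2 (w2 leaves); pivot element 3.
Pivot on row 2; the z-row RHS becomes 21 − (-5)·(11/3) = 118/3.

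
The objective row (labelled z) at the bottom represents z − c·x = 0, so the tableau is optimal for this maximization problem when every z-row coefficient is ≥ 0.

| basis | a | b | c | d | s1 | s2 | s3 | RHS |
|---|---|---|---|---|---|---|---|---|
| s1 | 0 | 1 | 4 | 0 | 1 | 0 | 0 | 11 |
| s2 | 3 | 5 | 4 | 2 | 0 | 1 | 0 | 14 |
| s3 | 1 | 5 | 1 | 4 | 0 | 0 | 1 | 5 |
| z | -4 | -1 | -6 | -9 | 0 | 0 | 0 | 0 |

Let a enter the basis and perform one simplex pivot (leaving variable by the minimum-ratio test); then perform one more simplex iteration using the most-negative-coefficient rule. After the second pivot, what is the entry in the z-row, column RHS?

Ratio test on column a — row 1: entry 0 ≤ 0; row 2: 14/3 = 14/3; row 3: 5/1 = 5. Minimum is 14/3 at row 2 (s2 leaves); pivot element 3.
Divide row 2 by 3; eliminate column a from the other rows.
Second iteration: most negative z-row entry is -19/3 in column d, so d enters.
Ratio test on column d — row 1: entry 0 ≤ 0; row 2: (14/3)/(2/3) = 7; row 3: (1/3)/(10/3) = 1/10. Minimum is 1/10 at row 3 (s3 leaves); pivot element 10/3.
Divide row 3 by 10/3; eliminate column d from the other rows.
After both pivots, the entry at the z-row, column RHS is 193/10.

193/10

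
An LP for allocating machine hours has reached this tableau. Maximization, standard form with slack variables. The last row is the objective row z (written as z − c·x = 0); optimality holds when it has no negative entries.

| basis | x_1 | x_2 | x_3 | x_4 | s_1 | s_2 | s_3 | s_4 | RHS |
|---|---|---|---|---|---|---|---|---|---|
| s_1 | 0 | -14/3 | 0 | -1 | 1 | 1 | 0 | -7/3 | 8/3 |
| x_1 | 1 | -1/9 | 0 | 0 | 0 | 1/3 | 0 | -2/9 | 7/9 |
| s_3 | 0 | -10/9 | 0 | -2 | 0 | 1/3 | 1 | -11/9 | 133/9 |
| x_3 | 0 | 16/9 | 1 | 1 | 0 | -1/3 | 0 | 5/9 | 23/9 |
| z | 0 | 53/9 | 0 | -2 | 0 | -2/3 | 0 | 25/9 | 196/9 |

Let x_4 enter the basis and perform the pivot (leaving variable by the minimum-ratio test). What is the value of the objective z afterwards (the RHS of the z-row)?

242/9

Ratio test on column x_4 — row 1: entry -1 ≤ 0; row 2: entry 0 ≤ 0; row 3: entry -2 ≤ 0; row 4: (23/9)/1 = 23/9. Minimum is 23/9 at row 4 (x_3 leaves); pivot element 1.
Pivot on row 4; the z-row RHS becomes 196/9 − (-2)·(23/9) = 242/9.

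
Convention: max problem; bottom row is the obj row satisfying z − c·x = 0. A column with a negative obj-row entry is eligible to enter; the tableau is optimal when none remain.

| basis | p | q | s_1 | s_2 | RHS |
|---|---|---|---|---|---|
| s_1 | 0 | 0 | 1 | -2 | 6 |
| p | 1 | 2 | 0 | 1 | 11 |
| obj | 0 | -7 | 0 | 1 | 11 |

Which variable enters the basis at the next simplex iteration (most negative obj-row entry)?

q

Negative obj-row entries: q: -7.
The most negative is -7 in column q, so q enters.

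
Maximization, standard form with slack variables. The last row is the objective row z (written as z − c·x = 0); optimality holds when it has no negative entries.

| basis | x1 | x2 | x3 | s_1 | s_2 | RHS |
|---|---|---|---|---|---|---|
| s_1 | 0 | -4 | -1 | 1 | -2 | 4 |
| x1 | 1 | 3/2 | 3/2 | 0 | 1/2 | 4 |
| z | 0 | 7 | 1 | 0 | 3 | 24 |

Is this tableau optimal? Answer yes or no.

Every z-row coefficient is ≥ 0, so the tableau is optimal.

yes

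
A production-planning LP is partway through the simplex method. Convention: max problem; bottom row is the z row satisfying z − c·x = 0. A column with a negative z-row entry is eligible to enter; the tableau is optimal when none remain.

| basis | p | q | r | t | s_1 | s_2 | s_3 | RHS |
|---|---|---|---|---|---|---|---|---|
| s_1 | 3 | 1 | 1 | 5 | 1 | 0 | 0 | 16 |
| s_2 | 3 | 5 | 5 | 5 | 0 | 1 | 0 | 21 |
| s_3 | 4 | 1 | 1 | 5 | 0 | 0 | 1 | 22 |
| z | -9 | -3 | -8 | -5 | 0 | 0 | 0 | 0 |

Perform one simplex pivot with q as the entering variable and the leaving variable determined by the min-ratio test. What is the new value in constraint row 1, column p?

Ratio test on column q — row 1: 16/1 = 16; row 2: 21/5 = 21/5; row 3: 22/1 = 22. Minimum is 21/5 at row 2 (s_2 leaves); pivot element 5.
Divide row 2 by 5; eliminate column q from the other rows.
Row 1 update in column p: 3 − 1·(3/5) = 12/5.

12/5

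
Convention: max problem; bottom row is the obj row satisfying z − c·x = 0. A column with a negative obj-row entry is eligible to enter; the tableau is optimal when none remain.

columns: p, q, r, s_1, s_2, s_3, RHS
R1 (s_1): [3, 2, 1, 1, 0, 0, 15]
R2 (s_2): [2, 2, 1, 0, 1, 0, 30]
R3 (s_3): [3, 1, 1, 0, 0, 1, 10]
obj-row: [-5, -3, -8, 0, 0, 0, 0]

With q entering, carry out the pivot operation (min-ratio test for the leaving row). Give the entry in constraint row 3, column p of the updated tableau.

Ratio test on column q — row 1: 15/2 = 15/2; row 2: 30/2 = 15; row 3: 10/1 = 10. Minimum is 15/2 at row 1 (s_1 leaves); pivot element 2.
Divide row 1 by 2; eliminate column q from the other rows.
Row 3 update in column p: 3 − 1·(3/2) = 3/2.

3/2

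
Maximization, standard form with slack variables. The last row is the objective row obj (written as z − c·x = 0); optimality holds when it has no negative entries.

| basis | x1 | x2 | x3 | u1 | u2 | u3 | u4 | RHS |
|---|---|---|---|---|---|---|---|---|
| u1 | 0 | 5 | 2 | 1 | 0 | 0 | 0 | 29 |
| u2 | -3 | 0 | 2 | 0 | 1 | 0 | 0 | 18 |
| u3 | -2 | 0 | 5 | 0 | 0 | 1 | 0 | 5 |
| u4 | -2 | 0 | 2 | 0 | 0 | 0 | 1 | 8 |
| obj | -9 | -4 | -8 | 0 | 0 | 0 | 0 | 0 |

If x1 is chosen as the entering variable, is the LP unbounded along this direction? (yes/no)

yes

Every constraint-row entry in column x1 is ≤ 0, so increasing x1 is unbounded.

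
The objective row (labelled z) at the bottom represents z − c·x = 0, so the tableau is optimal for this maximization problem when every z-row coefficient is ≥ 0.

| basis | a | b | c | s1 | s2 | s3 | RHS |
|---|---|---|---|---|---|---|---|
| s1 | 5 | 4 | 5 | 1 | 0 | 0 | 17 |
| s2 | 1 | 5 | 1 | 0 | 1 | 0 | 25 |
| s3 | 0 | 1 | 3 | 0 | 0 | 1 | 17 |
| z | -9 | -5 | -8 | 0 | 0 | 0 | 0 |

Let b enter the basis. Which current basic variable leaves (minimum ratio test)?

s1

Column b entries and ratios — s1: 17/4 = 17/4; s2: 25/5 = 5; s3: 17/1 = 17.
Smallest ratio is 17/4 in the row of s1, so s1 leaves.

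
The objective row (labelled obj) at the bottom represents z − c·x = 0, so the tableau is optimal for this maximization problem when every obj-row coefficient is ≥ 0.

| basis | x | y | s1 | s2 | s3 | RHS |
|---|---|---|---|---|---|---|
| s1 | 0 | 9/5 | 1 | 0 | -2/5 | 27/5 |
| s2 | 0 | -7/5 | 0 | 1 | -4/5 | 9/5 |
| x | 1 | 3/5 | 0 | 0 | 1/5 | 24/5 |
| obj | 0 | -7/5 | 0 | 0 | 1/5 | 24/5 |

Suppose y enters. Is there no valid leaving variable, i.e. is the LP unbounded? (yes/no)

no

Column y has positive entries in row(s) 1, 3, so the ratio test bounds it — not unbounded.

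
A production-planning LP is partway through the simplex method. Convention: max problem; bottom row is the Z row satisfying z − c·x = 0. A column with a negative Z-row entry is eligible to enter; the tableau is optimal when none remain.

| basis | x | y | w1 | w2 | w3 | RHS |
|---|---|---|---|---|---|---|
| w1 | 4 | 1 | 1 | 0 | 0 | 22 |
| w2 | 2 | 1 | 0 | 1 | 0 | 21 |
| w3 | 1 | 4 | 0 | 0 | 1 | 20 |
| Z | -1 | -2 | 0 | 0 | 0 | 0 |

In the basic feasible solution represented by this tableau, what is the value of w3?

w3 is basic (row 3); its value is the RHS of that row, 20.

20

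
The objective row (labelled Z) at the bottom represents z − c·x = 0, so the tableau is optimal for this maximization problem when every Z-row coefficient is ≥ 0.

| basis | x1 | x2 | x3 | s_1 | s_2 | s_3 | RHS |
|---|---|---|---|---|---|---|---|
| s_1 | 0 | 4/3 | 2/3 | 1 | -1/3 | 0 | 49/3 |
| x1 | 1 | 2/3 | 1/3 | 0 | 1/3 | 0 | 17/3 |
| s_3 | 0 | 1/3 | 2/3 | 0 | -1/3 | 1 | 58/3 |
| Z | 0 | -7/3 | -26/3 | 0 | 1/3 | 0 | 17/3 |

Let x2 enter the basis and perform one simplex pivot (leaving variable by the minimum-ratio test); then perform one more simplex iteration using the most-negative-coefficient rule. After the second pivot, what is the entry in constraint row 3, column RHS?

8

Ratio test on column x2 — row 1: (49/3)/(4/3) = 49/4; row 2: (17/3)/(2/3) = 17/2; row 3: (58/3)/(1/3) = 58. Minimum is 17/2 at row 2 (x1 leaves); pivot element 2/3.
Divide row 2 by 2/3; eliminate column x2 from the other rows.
Second iteration: most negative Z-row entry is -15/2 in column x3, so x3 enters.
Ratio test on column x3 — row 1: entry 0 ≤ 0; row 2: (17/2)/(1/2) = 17; row 3: (33/2)/(1/2) = 33. Minimum is 17 at row 2 (x2 leaves); pivot element 1/2.
Divide row 2 by 1/2; eliminate column x3 from the other rows.
After both pivots, the entry at constraint row 3, column RHS is 8.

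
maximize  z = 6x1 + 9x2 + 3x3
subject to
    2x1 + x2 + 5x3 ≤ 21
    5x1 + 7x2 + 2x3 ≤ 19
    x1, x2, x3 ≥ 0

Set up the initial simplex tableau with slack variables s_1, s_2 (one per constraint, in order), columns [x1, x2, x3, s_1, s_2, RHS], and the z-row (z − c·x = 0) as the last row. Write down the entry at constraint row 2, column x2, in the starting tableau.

7

Constraint 2 has coefficient 7 on x2.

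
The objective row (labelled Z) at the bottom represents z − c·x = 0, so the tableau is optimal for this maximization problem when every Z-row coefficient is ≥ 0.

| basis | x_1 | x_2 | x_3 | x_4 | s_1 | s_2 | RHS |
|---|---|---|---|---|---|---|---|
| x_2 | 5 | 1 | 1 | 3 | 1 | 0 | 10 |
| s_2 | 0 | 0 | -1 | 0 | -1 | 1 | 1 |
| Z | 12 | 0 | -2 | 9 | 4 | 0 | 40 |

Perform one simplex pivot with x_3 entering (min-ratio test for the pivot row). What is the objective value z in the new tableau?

Ratio test on column x_3 — row 1: 10/1 = 10; row 2: entry -1 ≤ 0. Minimum is 10 at row 1 (x_2 leaves); pivot element 1.
Pivot on row 1; the Z-row RHS becomes 40 − (-2)·10 = 60.

60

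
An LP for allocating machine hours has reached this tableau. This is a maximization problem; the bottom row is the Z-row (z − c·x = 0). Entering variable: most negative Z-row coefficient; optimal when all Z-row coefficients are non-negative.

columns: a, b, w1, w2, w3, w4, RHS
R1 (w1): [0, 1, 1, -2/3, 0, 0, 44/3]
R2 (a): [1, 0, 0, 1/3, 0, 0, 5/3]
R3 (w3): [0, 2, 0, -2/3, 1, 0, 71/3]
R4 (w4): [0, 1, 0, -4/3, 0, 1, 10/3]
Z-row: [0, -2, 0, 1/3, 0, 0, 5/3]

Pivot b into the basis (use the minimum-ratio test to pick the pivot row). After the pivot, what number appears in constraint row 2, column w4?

Ratio test on column b — row 1: (44/3)/1 = 44/3; row 2: entry 0 ≤ 0; row 3: (71/3)/2 = 71/6; row 4: (10/3)/1 = 10/3. Minimum is 10/3 at row 4 (w4 leaves); pivot element 1.
Divide row 4 by 1; eliminate column b from the other rows.
Row 2 update in column w4: 0 − 0·1 = 0.

0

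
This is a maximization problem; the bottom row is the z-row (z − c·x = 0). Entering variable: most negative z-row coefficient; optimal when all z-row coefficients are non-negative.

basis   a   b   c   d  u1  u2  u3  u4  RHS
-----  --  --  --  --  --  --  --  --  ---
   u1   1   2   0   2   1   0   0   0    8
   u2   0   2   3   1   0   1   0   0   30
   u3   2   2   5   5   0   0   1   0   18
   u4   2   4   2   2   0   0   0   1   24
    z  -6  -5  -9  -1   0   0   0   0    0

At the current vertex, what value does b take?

b is not in the basis, so in the current basic feasible solution b = 0.

0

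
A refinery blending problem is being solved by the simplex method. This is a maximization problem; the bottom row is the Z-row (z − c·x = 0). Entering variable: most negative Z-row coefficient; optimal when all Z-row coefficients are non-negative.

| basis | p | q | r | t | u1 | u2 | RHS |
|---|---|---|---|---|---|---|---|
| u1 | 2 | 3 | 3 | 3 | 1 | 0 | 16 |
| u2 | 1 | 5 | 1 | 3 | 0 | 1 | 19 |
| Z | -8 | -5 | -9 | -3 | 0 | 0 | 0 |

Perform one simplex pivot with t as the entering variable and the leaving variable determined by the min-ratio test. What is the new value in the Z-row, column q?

Ratio test on column t — row 1: 16/3 = 16/3; row 2: 19/3 = 19/3. Minimum is 16/3 at row 1 (u1 leaves); pivot element 3.
Divide row 1 by 3; eliminate column t from the other rows.
Z-row update in column q: -5 − (-3)·1 = -2.

-2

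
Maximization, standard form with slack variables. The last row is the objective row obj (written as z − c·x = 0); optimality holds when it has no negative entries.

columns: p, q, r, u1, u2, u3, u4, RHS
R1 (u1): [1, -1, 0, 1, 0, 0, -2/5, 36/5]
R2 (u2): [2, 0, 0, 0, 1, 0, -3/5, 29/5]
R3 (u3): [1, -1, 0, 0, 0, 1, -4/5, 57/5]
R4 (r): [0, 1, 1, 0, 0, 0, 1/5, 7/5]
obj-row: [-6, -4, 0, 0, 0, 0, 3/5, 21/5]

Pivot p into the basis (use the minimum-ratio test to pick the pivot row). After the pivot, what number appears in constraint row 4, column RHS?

Ratio test on column p — row 1: (36/5)/1 = 36/5; row 2: (29/5)/2 = 29/10; row 3: (57/5)/1 = 57/5; row 4: entry 0 ≤ 0. Minimum is 29/10 at row 2 (u2 leaves); pivot element 2.
Divide row 2 by 2; eliminate column p from the other rows.
Row 4 update in column RHS: 7/5 − 0·(29/10) = 7/5.

7/5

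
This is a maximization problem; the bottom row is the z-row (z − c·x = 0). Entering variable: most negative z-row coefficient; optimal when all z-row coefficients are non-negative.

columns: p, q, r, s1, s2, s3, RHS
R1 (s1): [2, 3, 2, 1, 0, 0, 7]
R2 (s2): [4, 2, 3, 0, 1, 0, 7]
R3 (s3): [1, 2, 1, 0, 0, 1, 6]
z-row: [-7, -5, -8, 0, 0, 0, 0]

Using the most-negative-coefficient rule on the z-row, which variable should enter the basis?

r

Negative z-row entries: p: -7, q: -5, r: -8.
The most negative is -8 in column r, so r enters.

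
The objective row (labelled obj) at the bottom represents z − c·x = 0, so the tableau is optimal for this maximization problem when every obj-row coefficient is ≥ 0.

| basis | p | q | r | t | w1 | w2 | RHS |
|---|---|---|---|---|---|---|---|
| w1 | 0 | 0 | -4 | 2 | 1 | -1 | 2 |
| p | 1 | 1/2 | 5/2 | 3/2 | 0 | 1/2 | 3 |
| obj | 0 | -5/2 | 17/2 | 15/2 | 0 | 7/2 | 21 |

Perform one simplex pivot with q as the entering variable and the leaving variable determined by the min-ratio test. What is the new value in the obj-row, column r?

Ratio test on column q — row 1: entry 0 ≤ 0; row 2: 3/(1/2) = 6. Minimum is 6 at row 2 (p leaves); pivot element 1/2.
Divide row 2 by 1/2; eliminate column q from the other rows.
obj-row update in column r: 17/2 − (-5/2)·5 = 21.

21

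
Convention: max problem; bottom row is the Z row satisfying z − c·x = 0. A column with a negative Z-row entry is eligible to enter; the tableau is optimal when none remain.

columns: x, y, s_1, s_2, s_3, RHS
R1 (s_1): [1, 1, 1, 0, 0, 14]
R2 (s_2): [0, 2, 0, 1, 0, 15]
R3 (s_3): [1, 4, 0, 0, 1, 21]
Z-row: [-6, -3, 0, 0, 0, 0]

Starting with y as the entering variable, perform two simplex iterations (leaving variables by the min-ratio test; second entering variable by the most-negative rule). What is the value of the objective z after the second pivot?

Ratio test on column y — row 1: 14/1 = 14; row 2: 15/2 = 15/2; row 3: 21/4 = 21/4. Minimum is 21/4 at row 3 (s_3 leaves); pivot element 4.
Pivot on row 3; the Z-row RHS becomes 0 − (-3)·(21/4) = 63/4.
Next entering variable (most negative Z-row entry -21/4): x.
Ratio test on column x — row 1: (35/4)/(3/4) = 35/3; row 2: entry -1/2 ≤ 0; row 3: (21/4)/(1/4) = 21. Minimum is 35/3 at row 1 (s_1 leaves); pivot element 3/4.
After the second pivot the Z-row RHS is 63/4 − (-21/4)·(35/3) = 77.

77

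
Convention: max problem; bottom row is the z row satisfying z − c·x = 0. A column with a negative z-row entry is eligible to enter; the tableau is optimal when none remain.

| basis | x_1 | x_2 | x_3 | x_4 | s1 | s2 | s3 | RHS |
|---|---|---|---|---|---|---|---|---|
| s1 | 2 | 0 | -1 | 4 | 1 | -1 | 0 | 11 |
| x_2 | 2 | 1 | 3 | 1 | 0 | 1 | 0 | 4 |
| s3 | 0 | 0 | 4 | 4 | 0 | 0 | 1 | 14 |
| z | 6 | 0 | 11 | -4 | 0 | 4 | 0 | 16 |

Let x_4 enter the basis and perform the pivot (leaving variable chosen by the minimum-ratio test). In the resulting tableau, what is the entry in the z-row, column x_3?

10

Ratio test on column x_4 — row 1: 11/4 = 11/4; row 2: 4/1 = 4; row 3: 14/4 = 7/2. Minimum is 11/4 at row 1 (s1 leaves); pivot element 4.
Divide row 1 by 4; eliminate column x_4 from the other rows.
z-row update in column x_3: 11 − (-4)·(-1/4) = 10.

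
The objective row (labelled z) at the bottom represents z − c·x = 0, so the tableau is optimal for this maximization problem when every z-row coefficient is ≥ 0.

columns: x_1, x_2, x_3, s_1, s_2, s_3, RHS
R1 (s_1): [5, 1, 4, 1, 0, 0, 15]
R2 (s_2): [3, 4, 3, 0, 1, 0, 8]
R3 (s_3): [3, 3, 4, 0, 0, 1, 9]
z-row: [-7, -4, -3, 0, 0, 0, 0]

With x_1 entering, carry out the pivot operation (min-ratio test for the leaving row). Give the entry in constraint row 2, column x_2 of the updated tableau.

4/3

Ratio test on column x_1 — row 1: 15/5 = 3; row 2: 8/3 = 8/3; row 3: 9/3 = 3. Minimum is 8/3 at row 2 (s_2 leaves); pivot element 3.
Divide row 2 by 3; eliminate column x_1 from the other rows.
In the new row 2, the x_2 entry is the old entry divided by the pivot: 4/3 = 4/3.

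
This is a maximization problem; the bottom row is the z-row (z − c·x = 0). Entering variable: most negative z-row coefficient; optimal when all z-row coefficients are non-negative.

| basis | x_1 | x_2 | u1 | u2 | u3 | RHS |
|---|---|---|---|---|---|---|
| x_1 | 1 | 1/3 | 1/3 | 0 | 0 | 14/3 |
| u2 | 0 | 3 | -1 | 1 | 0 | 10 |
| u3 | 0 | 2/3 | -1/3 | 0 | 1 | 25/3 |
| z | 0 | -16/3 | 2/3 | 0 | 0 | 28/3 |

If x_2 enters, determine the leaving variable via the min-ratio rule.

u2

Column x_2 entries and ratios — x_1: (14/3)/(1/3) = 14; u2: 10/3 = 10/3; u3: (25/3)/(2/3) = 25/2.
Smallest ratio is 10/3 in the row of u2, so u2 leaves.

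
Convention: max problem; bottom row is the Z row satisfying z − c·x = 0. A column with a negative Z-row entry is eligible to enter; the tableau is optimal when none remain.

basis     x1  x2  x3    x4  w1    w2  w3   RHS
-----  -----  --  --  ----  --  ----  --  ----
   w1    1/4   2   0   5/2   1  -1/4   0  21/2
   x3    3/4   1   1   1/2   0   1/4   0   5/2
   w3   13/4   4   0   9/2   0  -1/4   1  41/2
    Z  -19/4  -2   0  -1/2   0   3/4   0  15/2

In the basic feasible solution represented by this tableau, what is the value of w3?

w3 is basic (row 3); its value is the RHS of that row, 41/2.

41/2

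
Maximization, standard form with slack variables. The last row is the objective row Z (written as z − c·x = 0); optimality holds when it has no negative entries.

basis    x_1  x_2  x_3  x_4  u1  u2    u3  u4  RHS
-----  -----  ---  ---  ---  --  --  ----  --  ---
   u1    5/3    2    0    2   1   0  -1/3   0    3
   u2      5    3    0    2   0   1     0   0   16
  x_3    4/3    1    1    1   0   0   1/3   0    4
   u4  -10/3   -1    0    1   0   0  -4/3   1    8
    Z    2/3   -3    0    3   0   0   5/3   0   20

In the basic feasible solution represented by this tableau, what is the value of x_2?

x_2 is not in the basis, so in the current basic feasible solution x_2 = 0.

0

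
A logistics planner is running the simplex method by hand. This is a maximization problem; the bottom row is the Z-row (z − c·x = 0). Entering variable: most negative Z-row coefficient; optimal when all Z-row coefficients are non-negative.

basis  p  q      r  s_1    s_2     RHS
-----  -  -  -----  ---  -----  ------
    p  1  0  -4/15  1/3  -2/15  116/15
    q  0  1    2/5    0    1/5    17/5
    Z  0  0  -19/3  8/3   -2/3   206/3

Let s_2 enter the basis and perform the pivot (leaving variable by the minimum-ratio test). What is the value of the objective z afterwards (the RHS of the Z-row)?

80

Ratio test on column s_2 — row 1: entry -2/15 ≤ 0; row 2: (17/5)/(1/5) = 17. Minimum is 17 at row 2 (q leaves); pivot element 1/5.
Pivot on row 2; the Z-row RHS becomes 206/3 − (-2/3)·17 = 80.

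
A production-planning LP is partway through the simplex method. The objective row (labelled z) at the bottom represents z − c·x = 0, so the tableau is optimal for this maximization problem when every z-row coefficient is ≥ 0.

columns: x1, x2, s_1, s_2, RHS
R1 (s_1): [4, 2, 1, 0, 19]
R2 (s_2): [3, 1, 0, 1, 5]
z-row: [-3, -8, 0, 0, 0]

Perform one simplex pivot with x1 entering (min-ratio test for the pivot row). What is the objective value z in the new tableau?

Ratio test on column x1 — row 1: 19/4 = 19/4; row 2: 5/3 = 5/3. Minimum is 5/3 at row 2 (s_2 leaves); pivot element 3.
Pivot on row 2; the z-row RHS becomes 0 − (-3)·(5/3) = 5.

5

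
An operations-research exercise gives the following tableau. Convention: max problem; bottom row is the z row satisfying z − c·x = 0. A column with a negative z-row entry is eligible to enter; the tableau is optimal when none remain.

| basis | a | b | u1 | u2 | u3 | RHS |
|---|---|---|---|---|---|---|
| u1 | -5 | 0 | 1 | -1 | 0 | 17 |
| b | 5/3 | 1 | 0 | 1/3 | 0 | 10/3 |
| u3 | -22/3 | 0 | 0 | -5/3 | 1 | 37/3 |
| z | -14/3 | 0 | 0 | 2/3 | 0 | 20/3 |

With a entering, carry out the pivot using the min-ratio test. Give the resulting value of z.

Ratio test on column a — row 1: entry -5 ≤ 0; row 2: (10/3)/(5/3) = 2; row 3: entry -22/3 ≤ 0. Minimum is 2 at row 2 (b leaves); pivot element 5/3.
Pivot on row 2; the z-row RHS becomes 20/3 − (-14/3)·2 = 16.

16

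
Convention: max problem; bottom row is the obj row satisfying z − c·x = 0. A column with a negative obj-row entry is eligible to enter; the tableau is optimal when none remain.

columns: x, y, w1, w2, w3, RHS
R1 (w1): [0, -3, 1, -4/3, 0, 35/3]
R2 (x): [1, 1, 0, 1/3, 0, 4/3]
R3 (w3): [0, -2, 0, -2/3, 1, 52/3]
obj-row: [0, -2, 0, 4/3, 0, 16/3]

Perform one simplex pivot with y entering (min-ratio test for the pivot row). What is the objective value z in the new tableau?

Ratio test on column y — row 1: entry -3 ≤ 0; row 2: (4/3)/1 = 4/3; row 3: entry -2 ≤ 0. Minimum is 4/3 at row 2 (x leaves); pivot element 1.
Pivot on row 2; the obj-row RHS becomes 16/3 − (-2)·(4/3) = 8.

8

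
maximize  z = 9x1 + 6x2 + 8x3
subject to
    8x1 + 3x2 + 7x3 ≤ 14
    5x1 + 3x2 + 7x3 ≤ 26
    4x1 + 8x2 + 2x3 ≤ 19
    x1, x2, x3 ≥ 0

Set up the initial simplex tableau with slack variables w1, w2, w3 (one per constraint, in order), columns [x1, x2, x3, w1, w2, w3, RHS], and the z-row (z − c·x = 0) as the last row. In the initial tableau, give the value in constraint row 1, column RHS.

The RHS of constraint 1 is b_1 = 14.

14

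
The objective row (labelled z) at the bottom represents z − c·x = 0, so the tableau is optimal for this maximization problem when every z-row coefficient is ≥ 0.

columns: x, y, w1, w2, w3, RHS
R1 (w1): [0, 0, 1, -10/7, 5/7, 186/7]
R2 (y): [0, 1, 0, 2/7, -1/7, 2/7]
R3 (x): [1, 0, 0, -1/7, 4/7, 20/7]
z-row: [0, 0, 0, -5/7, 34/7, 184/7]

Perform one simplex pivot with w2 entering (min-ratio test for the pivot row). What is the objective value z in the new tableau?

27

Ratio test on column w2 — row 1: entry -10/7 ≤ 0; row 2: (2/7)/(2/7) = 1; row 3: entry -1/7 ≤ 0. Minimum is 1 at row 2 (y leaves); pivot element 2/7.
Pivot on row 2; the z-row RHS becomes 184/7 − (-5/7)·1 = 27.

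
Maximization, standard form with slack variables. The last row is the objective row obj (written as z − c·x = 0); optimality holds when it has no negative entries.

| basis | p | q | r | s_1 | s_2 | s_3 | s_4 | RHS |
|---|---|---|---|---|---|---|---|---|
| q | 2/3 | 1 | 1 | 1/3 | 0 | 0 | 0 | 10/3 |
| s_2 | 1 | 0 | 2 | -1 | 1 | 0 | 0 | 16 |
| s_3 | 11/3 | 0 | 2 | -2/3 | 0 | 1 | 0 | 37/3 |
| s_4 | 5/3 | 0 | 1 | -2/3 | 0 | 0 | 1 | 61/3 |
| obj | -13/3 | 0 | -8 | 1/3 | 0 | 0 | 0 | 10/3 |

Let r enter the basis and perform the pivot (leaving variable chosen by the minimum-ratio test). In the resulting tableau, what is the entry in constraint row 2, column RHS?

28/3

Ratio test on column r — row 1: (10/3)/1 = 10/3; row 2: 16/2 = 8; row 3: (37/3)/2 = 37/6; row 4: (61/3)/1 = 61/3. Minimum is 10/3 at row 1 (q leaves); pivot element 1.
Divide row 1 by 1; eliminate column r from the other rows.
Row 2 update in column RHS: 16 − 2·(10/3) = 28/3.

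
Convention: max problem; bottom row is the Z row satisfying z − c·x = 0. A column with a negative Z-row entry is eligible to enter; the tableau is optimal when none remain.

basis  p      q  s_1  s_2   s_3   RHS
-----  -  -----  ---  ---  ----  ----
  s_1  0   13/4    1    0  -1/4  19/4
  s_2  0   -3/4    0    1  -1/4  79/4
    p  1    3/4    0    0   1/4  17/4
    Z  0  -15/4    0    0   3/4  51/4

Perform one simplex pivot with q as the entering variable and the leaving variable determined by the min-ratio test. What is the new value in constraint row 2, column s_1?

3/13

Ratio test on column q — row 1: (19/4)/(13/4) = 19/13; row 2: entry -3/4 ≤ 0; row 3: (17/4)/(3/4) = 17/3. Minimum is 19/13 at row 1 (s_1 leaves); pivot element 13/4.
Divide row 1 by 13/4; eliminate column q from the other rows.
Row 2 update in column s_1: 0 − (-3/4)·(4/13) = 3/13.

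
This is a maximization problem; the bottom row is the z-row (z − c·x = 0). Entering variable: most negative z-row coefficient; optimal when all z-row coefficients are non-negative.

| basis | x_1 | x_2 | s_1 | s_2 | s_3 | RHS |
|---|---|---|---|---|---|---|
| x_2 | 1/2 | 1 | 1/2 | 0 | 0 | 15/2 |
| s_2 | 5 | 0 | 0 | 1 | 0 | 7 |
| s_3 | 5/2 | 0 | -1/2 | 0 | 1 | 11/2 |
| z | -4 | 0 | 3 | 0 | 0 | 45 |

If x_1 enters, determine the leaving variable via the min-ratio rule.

Column x_1 entries and ratios — x_2: (15/2)/(1/2) = 15; s_2: 7/5 = 7/5; s_3: (11/2)/(5/2) = 11/5.
Smallest ratio is 7/5 in the row of s_2, so s_2 leaves.

s_2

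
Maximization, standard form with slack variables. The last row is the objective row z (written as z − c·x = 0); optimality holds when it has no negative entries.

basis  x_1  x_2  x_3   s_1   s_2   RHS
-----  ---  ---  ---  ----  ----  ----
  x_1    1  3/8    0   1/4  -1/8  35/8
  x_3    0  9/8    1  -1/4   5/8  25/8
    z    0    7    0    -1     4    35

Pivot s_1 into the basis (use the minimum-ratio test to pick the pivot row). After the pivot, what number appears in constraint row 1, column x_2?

3/2

Ratio test on column s_1 — row 1: (35/8)/(1/4) = 35/2; row 2: entry -1/4 ≤ 0. Minimum is 35/2 at row 1 (x_1 leaves); pivot element 1/4.
Divide row 1 by 1/4; eliminate column s_1 from the other rows.
In the new row 1, the x_2 entry is the old entry divided by the pivot: (3/8)/(1/4) = 3/2.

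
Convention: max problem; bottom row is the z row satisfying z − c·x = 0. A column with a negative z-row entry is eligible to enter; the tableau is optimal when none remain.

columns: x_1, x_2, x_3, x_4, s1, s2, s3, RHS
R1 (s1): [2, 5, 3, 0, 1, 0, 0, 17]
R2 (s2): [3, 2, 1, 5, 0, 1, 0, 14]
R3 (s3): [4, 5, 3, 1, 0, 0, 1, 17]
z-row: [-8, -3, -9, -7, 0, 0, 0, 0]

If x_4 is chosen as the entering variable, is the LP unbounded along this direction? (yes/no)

Column x_4 has positive entries in row(s) 2, 3, so the ratio test bounds it — not unbounded.

no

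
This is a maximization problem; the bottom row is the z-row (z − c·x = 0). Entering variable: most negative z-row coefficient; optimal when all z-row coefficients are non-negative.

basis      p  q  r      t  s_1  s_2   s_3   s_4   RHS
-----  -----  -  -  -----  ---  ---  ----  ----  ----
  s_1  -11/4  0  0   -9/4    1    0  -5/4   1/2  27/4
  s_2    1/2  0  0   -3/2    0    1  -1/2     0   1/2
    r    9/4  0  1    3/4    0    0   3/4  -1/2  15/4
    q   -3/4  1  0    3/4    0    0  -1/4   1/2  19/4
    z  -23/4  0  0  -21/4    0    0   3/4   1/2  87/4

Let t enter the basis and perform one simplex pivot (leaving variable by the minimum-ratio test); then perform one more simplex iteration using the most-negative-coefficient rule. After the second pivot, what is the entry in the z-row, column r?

Ratio test on column t — row 1: entry -9/4 ≤ 0; row 2: entry -3/2 ≤ 0; row 3: (15/4)/(3/4) = 5; row 4: (19/4)/(3/4) = 19/3. Minimum is 5 at row 3 (r leaves); pivot element 3/4.
Divide row 3 by 3/4; eliminate column t from the other rows.
Second iteration: most negative z-row entry is -3 in column s_4, so s_4 enters.
Ratio test on column s_4 — row 1: entry -1 ≤ 0; row 2: entry -1 ≤ 0; row 3: entry -2/3 ≤ 0; row 4: 1/1 = 1. Minimum is 1 at row 4 (q leaves); pivot element 1.
Divide row 4 by 1; eliminate column s_4 from the other rows.
After both pivots, the entry at the z-row, column r is 4.

4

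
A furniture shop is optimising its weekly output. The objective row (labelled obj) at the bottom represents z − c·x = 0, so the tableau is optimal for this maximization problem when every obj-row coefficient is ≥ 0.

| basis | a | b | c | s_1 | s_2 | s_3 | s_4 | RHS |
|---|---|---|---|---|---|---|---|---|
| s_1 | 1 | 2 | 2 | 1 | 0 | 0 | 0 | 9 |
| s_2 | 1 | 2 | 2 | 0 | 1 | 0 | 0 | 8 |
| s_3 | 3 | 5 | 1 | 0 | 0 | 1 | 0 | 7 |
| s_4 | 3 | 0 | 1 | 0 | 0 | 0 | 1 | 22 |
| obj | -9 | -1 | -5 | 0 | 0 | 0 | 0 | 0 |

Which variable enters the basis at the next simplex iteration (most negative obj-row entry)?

Negative obj-row entries: a: -9, b: -1, c: -5.
The most negative is -9 in column a, so a enters.

a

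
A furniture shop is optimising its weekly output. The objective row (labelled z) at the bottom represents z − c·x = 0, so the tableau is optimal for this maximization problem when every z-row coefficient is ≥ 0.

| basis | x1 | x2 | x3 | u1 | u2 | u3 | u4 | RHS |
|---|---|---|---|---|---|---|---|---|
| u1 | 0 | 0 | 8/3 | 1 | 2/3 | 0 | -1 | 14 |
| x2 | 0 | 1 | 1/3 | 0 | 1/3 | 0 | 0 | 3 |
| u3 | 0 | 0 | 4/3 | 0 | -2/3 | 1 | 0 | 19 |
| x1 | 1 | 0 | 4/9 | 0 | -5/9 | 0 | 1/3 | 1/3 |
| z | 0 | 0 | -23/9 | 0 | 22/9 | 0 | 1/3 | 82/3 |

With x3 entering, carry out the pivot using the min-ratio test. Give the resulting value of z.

117/4

Ratio test on column x3 — row 1: 14/(8/3) = 21/4; row 2: 3/(1/3) = 9; row 3: 19/(4/3) = 57/4; row 4: (1/3)/(4/9) = 3/4. Minimum is 3/4 at row 4 (x1 leaves); pivot element 4/9.
Pivot on row 4; the z-row RHS becomes 82/3 − (-23/9)·(3/4) = 117/4.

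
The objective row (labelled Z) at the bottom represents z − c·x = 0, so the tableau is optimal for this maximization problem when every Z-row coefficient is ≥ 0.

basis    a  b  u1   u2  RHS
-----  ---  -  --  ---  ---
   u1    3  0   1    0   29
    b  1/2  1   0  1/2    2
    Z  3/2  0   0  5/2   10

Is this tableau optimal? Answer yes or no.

Every Z-row coefficient is ≥ 0, so the tableau is optimal.

yes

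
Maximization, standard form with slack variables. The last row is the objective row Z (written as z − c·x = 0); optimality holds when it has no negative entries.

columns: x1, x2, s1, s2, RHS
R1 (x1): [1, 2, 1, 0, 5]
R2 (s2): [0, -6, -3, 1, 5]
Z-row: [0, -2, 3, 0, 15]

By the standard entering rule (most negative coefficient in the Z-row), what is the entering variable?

Negative Z-row entries: x2: -2.
The most negative is -2 in column x2, so x2 enters.

x2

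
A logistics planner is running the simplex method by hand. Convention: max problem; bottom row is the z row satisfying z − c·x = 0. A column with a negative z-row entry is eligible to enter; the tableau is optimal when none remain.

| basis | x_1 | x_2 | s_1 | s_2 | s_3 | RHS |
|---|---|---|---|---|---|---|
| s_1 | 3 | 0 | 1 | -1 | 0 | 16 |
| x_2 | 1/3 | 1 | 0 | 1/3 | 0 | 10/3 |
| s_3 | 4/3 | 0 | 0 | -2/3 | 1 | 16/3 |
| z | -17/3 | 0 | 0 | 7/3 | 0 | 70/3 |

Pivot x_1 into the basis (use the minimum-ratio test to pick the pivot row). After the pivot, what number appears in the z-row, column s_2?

-1/2

Ratio test on column x_1 — row 1: 16/3 = 16/3; row 2: (10/3)/(1/3) = 10; row 3: (16/3)/(4/3) = 4. Minimum is 4 at row 3 (s_3 leaves); pivot element 4/3.
Divide row 3 by 4/3; eliminate column x_1 from the other rows.
z-row update in column s_2: 7/3 − (-17/3)·(-1/2) = -1/2.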